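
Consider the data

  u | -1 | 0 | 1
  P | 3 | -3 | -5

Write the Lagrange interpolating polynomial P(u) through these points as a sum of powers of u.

P(u) = 2u^2 - 4u - 3

Build the Lagrange basis polynomials:
L_0(u) = u(u - 1) / [2] = (1/2)u^2 - (1/2)u
L_1(u) = (u + 1)(u - 1) / [-1] = -u^2 + 1
L_2(u) = (u + 1)u / [2] = (1/2)u^2 + (1/2)u
P(u) = 3·L_0 + (-3)·L_1 + (-5)·L_2
  3·L_0(u) = (3/2)u^2 - (3/2)u
  (-3)·L_1(u) = 3u^2 - 3
  (-5)·L_2(u) = -(5/2)u^2 - (5/2)u
Adding term by term: 2u^2 - 4u - 3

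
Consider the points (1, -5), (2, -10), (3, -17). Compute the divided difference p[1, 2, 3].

-1

p[1,2] = (-10 - (-5)) / (2 - 1) = -5
p[2,3] = (-17 - (-10)) / (3 - 2) = -7
p[1,2,3] = (-7 - (-5)) / (3 - 1) = -1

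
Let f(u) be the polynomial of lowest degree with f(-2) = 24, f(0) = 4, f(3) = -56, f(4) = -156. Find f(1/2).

47/8

Evaluate each Lagrange basis at u = 1/2:
L_0(1/2) = (1/2)·(-5/2)·(-7/2)/[(-2)·(-5)·(-6)] = -7/96
L_1(1/2) = (5/2)·(-5/2)·(-7/2)/[(2)·(-3)·(-4)] = 175/192
L_2(1/2) = (5/2)·(1/2)·(-7/2)/[(5)·(3)·(-1)] = 7/24
L_3(1/2) = (5/2)·(1/2)·(-5/2)/[(6)·(4)·(1)] = -25/192
Sum: 24·(-7/96) + 4·(175/192) + (-56)·(7/24) + (-156)·(-25/192) = 47/8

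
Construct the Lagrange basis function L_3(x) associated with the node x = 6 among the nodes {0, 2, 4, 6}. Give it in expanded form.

L_3(x) = (1/48)x^3 - (1/8)x^2 + (1/6)x

L_3(x) = x(x - 2)(x - 4) / [(6)·(4)·(2)]
       = (x^3 - 6x^2 + 8x) / (48)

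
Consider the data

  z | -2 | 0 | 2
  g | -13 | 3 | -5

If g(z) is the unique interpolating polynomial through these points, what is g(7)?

-130

Using Newton's divided-difference form:
g[-2,0] = (3 - (-13)) / (0 - (-2)) = 8
g[0,2] = (-5 - 3) / (2 - 0) = -4
g[-2,0,2] = (-4 - 8) / (2 - (-2)) = -3
g(7) = -13 + 8·(9) + (-3)·(9)·(7) = -130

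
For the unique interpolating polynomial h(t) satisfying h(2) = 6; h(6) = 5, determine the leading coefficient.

The leading coefficient equals the top divided difference h[2,6].
h[2,6] = (5 - 6) / (6 - 2) = -1/4

-1/4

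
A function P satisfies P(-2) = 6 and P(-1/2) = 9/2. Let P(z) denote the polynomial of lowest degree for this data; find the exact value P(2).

2

Evaluate each Lagrange basis at z = 2:
L_0(2) = (5/2)/[(-3/2)] = -5/3
L_1(2) = (4)/[(3/2)] = 8/3
Sum: 6·(-5/3) + 9/2·(8/3) = 2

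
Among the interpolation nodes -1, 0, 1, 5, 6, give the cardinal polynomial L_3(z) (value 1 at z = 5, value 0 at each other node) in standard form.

L_3(z) = -(1/120)z^4 + (1/20)z^3 + (1/120)z^2 - (1/20)z

L_3(z) = (z + 1)z(z - 1)(z - 6) / [(6)·(5)·(4)·(-1)]
       = (z^4 - 6z^3 - z^2 + 6z) / (-120)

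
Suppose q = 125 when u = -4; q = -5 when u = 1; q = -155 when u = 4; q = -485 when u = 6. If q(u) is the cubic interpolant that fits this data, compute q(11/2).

Evaluate each Lagrange basis at u = 11/2:
L_0(11/2) = (9/2)·(3/2)·(-1/2)/[(-5)·(-8)·(-10)] = 27/3200
L_1(11/2) = (19/2)·(3/2)·(-1/2)/[(5)·(-3)·(-5)] = -19/200
L_2(11/2) = (19/2)·(9/2)·(-1/2)/[(8)·(3)·(-2)] = 57/128
L_3(11/2) = (19/2)·(9/2)·(3/2)/[(10)·(5)·(2)] = 513/800
Sum: 125·(27/3200) + (-5)·(-19/200) + (-155)·(57/128) + (-485)·(513/800) = -757/2

-757/2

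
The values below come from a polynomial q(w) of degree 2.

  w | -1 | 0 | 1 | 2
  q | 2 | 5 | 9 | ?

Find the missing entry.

The 3 known values determine q uniquely (degree ≤ 2).
Evaluate each Lagrange basis at w = 2:
L_0(2) = (2)·(1)/[(-1)·(-2)] = 1
L_1(2) = (3)·(1)/[(1)·(-1)] = -3
L_2(2) = (3)·(2)/[(2)·(1)] = 3
Sum: 2·(1) + 5·(-3) + 9·(3) = 14

14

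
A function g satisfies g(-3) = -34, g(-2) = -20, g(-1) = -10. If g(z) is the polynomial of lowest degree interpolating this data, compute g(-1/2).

-13/2

Evaluate each Lagrange basis at z = -1/2:
L_0(-1/2) = (3/2)·(1/2)/[(-1)·(-2)] = 3/8
L_1(-1/2) = (5/2)·(1/2)/[(1)·(-1)] = -5/4
L_2(-1/2) = (5/2)·(3/2)/[(2)·(1)] = 15/8
Sum: (-34)·(3/8) + (-20)·(-5/4) + (-10)·(15/8) = -13/2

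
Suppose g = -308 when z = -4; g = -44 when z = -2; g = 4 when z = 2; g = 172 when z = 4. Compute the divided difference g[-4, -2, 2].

g[-4,-2] = (-44 - (-308)) / (-2 - (-4)) = 132
g[-2,2] = (4 - (-44)) / (2 - (-2)) = 12
g[-4,-2,2] = (12 - 132) / (2 - (-4)) = -20

-20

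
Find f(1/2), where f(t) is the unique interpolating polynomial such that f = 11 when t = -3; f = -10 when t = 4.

Evaluate each Lagrange basis at t = 1/2:
L_0(1/2) = (-7/2)/[(-7)] = 1/2
L_1(1/2) = (7/2)/[(7)] = 1/2
Sum: 11·(1/2) + (-10)·(1/2) = 1/2

1/2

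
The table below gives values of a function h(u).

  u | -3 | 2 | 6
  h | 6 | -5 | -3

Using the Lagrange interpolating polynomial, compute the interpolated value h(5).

-22/5

L_0(5) = (3)·(-1)/[(-5)·(-9)] = -1/15
L_1(5) = (8)·(-1)/[(5)·(-4)] = 2/5
L_2(5) = (8)·(3)/[(9)·(4)] = 2/3
Sum: 6·(-1/15) + (-5)·(2/5) + (-3)·(2/3) = -22/5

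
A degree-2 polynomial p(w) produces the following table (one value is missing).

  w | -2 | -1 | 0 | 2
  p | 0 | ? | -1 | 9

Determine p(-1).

The 3 known values determine p uniquely (degree ≤ 2).
Evaluate each Lagrange basis at w = -1:
L_0(-1) = (-1)·(-3)/[(-2)·(-4)] = 3/8
L_1(-1) = (1)·(-3)/[(2)·(-2)] = 3/4
L_2(-1) = (1)·(-1)/[(4)·(2)] = -1/8
Sum: 0 + (-1)·(3/4) + 9·(-1/8) = -15/8

-15/8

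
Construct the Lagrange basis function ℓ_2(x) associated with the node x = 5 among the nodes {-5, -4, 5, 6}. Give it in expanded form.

ℓ_2(x) = -(1/90)x^3 - (1/30)x^2 + (17/45)x + 4/3

ℓ_2(x) = (x + 5)(x + 4)(x - 6) / [(10)·(9)·(-1)]
       = (x^3 + 3x^2 - 34x - 120) / (-90)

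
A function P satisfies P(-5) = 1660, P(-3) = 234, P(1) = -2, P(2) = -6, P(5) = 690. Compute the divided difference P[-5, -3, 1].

P[-5,-3] = (234 - 1660) / (-3 - (-5)) = -713
P[-3,1] = (-2 - 234) / (1 - (-3)) = -59
P[-5,-3,1] = (-59 - (-713)) / (1 - (-5)) = 109

109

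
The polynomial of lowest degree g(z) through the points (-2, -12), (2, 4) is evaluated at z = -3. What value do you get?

L_0(-3) = (-5)/[(-4)] = 5/4
L_1(-3) = (-1)/[(4)] = -1/4
Sum: (-12)·(5/4) + 4·(-1/4) = -16

-16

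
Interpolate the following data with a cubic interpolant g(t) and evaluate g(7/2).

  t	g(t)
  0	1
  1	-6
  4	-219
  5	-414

-1203/8

Evaluate each Lagrange basis at t = 7/2:
L_0(7/2) = (5/2)·(-1/2)·(-3/2)/[(-1)·(-4)·(-5)] = -3/32
L_1(7/2) = (7/2)·(-1/2)·(-3/2)/[(1)·(-3)·(-4)] = 7/32
L_2(7/2) = (7/2)·(5/2)·(-3/2)/[(4)·(3)·(-1)] = 35/32
L_3(7/2) = (7/2)·(5/2)·(-1/2)/[(5)·(4)·(1)] = -7/32
Sum: 1·(-3/32) + (-6)·(7/32) + (-219)·(35/32) + (-414)·(-7/32) = -1203/8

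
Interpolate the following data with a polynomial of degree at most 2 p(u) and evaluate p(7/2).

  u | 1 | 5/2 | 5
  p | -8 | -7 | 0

Using Newton's divided-difference form:
p[1,5/2] = (-7 - (-8)) / (5/2 - 1) = 2/3
p[5/2,5] = (0 - (-7)) / (5 - 5/2) = 14/5
p[1,5/2,5] = (14/5 - 2/3) / (5 - 1) = 8/15
p(7/2) = -8 + (2/3)·(5/2) + (8/15)·(5/2)·(1) = -5

-5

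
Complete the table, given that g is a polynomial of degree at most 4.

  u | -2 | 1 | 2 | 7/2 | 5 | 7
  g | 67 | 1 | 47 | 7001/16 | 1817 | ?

The 5 known values determine g uniquely (degree ≤ 4).
Evaluate each Lagrange basis at u = 7:
L_0(7) = (6)·(5)·(7/2)·(2)/[(-3)·(-4)·(-11/2)·(-7)] = 5/11
L_1(7) = (9)·(5)·(7/2)·(2)/[(3)·(-1)·(-5/2)·(-4)] = -21/2
L_2(7) = (9)·(6)·(7/2)·(2)/[(4)·(1)·(-3/2)·(-3)] = 21
L_3(7) = (9)·(6)·(5)·(2)/[(11/2)·(5/2)·(3/2)·(-3/2)] = -192/11
L_4(7) = (9)·(6)·(5)·(7/2)/[(7)·(4)·(3)·(3/2)] = 15/2
Sum: 67·(5/11) + 1·(-21/2) + 47·(21) + 7001/16·(-192/11) + 1817·(15/2) = 6997

6997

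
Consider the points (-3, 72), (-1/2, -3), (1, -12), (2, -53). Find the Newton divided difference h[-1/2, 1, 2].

-14

h[-1/2,1] = (-12 - (-3)) / (1 - (-1/2)) = -6
h[1,2] = (-53 - (-12)) / (2 - 1) = -41
h[-1/2,1,2] = (-41 - (-6)) / (2 - (-1/2)) = -14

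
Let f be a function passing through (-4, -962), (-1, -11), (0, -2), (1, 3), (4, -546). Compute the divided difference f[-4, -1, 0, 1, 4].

f[-4,-1] = (-11 - (-962)) / (-1 - (-4)) = 317
f[-1,0] = (-2 - (-11)) / (0 - (-1)) = 9
f[0,1] = (3 - (-2)) / (1 - 0) = 5
f[1,4] = (-546 - 3) / (4 - 1) = -183
f[-4,-1,0] = (9 - 317) / (0 - (-4)) = -77
f[-1,0,1] = (5 - 9) / (1 - (-1)) = -2
f[0,1,4] = (-183 - 5) / (4 - 0) = -47
f[-4,-1,0,1] = (-2 - (-77)) / (1 - (-4)) = 15
f[-1,0,1,4] = (-47 - (-2)) / (4 - (-1)) = -9
f[-4,-1,0,1,4] = (-9 - 15) / (4 - (-4)) = -3

-3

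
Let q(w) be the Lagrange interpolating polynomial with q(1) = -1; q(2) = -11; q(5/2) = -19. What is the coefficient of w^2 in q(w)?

The leading coefficient equals the top divided difference q[1,2,5/2].
q[1,2] = (-11 - (-1)) / (2 - 1) = -10
q[2,5/2] = (-19 - (-11)) / (5/2 - 2) = -16
q[1,2,5/2] = (-16 - (-10)) / (5/2 - 1) = -4

-4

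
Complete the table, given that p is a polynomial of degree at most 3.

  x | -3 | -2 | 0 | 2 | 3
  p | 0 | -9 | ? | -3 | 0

-54/5

The 4 known values determine p uniquely (degree ≤ 3).
Evaluate each Lagrange basis at x = 0:
L_0(0) = (2)·(-2)·(-3)/[(-1)·(-5)·(-6)] = -2/5
L_1(0) = (3)·(-2)·(-3)/[(1)·(-4)·(-5)] = 9/10
L_2(0) = (3)·(2)·(-3)/[(5)·(4)·(-1)] = 9/10
L_3(0) = (3)·(2)·(-2)/[(6)·(5)·(1)] = -2/5
Sum: 0 + (-9)·(9/10) + (-3)·(9/10) + 0 = -54/5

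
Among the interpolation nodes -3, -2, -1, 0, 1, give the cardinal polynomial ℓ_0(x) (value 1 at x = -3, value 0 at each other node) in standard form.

ℓ_0(x) = (x + 2)(x + 1)x(x - 1) / [(-1)·(-2)·(-3)·(-4)]
       = (x^4 + 2x^3 - x^2 - 2x) / (24)

ℓ_0(x) = (1/24)x^4 + (1/12)x^3 - (1/24)x^2 - (1/12)x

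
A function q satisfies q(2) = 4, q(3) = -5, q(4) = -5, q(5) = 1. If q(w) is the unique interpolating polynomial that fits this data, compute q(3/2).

205/16

L_0(3/2) = (-3/2)·(-5/2)·(-7/2)/[(-1)·(-2)·(-3)] = 35/16
L_1(3/2) = (-1/2)·(-5/2)·(-7/2)/[(1)·(-1)·(-2)] = -35/16
L_2(3/2) = (-1/2)·(-3/2)·(-7/2)/[(2)·(1)·(-1)] = 21/16
L_3(3/2) = (-1/2)·(-3/2)·(-5/2)/[(3)·(2)·(1)] = -5/16
Sum: 4·(35/16) + (-5)·(-35/16) + (-5)·(21/16) + 1·(-5/16) = 205/16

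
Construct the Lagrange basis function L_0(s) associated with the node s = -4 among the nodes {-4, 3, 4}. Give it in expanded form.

L_0(s) = (s - 3)(s - 4) / [(-7)·(-8)]
       = (s^2 - 7s + 12) / (56)

L_0(s) = (1/56)s^2 - (1/8)s + 3/14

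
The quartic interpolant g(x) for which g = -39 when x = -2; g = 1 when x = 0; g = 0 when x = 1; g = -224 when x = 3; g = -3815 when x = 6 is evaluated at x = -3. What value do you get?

L_0(-3) = (-3)·(-4)·(-6)·(-9)/[(-2)·(-3)·(-5)·(-8)] = 27/10
L_1(-3) = (-1)·(-4)·(-6)·(-9)/[(2)·(-1)·(-3)·(-6)] = -6
L_2(-3) = (-1)·(-3)·(-6)·(-9)/[(3)·(1)·(-2)·(-5)] = 27/5
L_3(-3) = (-1)·(-3)·(-4)·(-9)/[(5)·(3)·(2)·(-3)] = -6/5
L_4(-3) = (-1)·(-3)·(-4)·(-6)/[(8)·(6)·(5)·(3)] = 1/10
Sum: (-39)·(27/10) + 1·(-6) + 0 + (-224)·(-6/5) + (-3815)·(1/10) = -224

-224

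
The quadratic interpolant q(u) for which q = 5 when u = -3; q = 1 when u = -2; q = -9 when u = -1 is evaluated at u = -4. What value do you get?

3

L_0(-4) = (-2)·(-3)/[(-1)·(-2)] = 3
L_1(-4) = (-1)·(-3)/[(1)·(-1)] = -3
L_2(-4) = (-1)·(-2)/[(2)·(1)] = 1
Sum: 5·(3) + 1·(-3) + (-9)·(1) = 3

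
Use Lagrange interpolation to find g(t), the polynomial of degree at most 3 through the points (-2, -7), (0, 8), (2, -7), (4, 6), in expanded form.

L_0(t) = t(t - 2)(t - 4) / [-48] = -(1/48)t^3 + (1/8)t^2 - (1/6)t
L_1(t) = (t + 2)(t - 2)(t - 4) / [16] = (1/16)t^3 - (1/4)t^2 - (1/4)t + 1
L_2(t) = (t + 2)t(t - 4) / [-16] = -(1/16)t^3 + (1/8)t^2 + (1/2)t
L_3(t) = (t + 2)t(t - 2) / [48] = (1/48)t^3 - (1/12)t
g(t) = (-7)·L_0 + 8·L_1 + (-7)·L_2 + 6·L_3
  (-7)·L_0(t) = (7/48)t^3 - (7/8)t^2 + (7/6)t
  8·L_1(t) = (1/2)t^3 - 2t^2 - 2t + 8
  (-7)·L_2(t) = (7/16)t^3 - (7/8)t^2 - (7/2)t
  6·L_3(t) = (1/8)t^3 - (1/2)t
Adding term by term: (29/24)t^3 - (15/4)t^2 - (29/6)t + 8

g(t) = (29/24)t^3 - (15/4)t^2 - (29/6)t + 8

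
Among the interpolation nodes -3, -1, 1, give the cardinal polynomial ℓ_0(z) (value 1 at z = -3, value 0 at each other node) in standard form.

ℓ_0(z) = (z + 1)(z - 1) / [(-2)·(-4)]
       = (z^2 - 1) / (8)

ℓ_0(z) = (1/8)z^2 - 1/8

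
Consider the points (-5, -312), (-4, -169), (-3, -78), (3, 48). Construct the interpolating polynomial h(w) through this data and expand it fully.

Newton's divided differences:
h[-5,-4] = (-169 - (-312)) / (-4 - (-5)) = 143
h[-4,-3] = (-78 - (-169)) / (-3 - (-4)) = 91
h[-3,3] = (48 - (-78)) / (3 - (-3)) = 21
h[-5,-4,-3] = (91 - 143) / (-3 - (-5)) = -26
h[-4,-3,3] = (21 - 91) / (3 - (-4)) = -10
h[-5,-4,-3,3] = (-10 - (-26)) / (3 - (-5)) = 2
h(w) = -312 + 143·(w + 5) + (-26)·(w + 5)(w + 4) + 2·(w + 5)(w + 4)(w + 3)
Expanding: h(w) = 2w^3 - 2w^2 + 3w + 3

h(w) = 2w^3 - 2w^2 + 3w + 3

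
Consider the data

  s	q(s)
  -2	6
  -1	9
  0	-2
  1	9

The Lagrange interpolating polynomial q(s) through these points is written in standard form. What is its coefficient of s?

-6

Build the Lagrange basis polynomials:
L_0(s) = (s + 1)s(s - 1) / [-6] = -(1/6)s^3 + (1/6)s
L_1(s) = (s + 2)s(s - 1) / [2] = (1/2)s^3 + (1/2)s^2 - s
L_2(s) = (s + 2)(s + 1)(s - 1) / [-2] = -(1/2)s^3 - s^2 + (1/2)s + 1
L_3(s) = (s + 2)(s + 1)s / [6] = (1/6)s^3 + (1/2)s^2 + (1/3)s
q(s) = 6·L_0 + 9·L_1 + (-2)·L_2 + 9·L_3
Only the coefficient of s is needed; take it from each L_i and combine:
6·(1/6) + 9·(-1) + (-2)·(1/2) + 9·(1/3) = -6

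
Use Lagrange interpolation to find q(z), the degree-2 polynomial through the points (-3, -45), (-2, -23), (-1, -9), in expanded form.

q(z) = -4z^2 + 2z - 3

L_0(z) = (z + 2)(z + 1) / [2] = (1/2)z^2 + (3/2)z + 1
L_1(z) = (z + 3)(z + 1) / [-1] = -z^2 - 4z - 3
L_2(z) = (z + 3)(z + 2) / [2] = (1/2)z^2 + (5/2)z + 3
q(z) = (-45)·L_0 + (-23)·L_1 + (-9)·L_2
  (-45)·L_0(z) = -(45/2)z^2 - (135/2)z - 45
  (-23)·L_1(z) = 23z^2 + 92z + 69
  (-9)·L_2(z) = -(9/2)z^2 - (45/2)z - 27
Adding term by term: -4z^2 + 2z - 3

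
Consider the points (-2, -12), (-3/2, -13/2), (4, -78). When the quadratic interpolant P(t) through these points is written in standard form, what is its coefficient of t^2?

The leading coefficient equals the top divided difference P[-2,-3/2,4].
P[-2,-3/2] = (-13/2 - (-12)) / (-3/2 - (-2)) = 11
P[-3/2,4] = (-78 - (-13/2)) / (4 - (-3/2)) = -13
P[-2,-3/2,4] = (-13 - 11) / (4 - (-2)) = -4

-4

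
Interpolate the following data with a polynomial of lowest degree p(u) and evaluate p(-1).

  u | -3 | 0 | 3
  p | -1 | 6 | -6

52/9

Using Newton's divided-difference form:
p[-3,0] = (6 - (-1)) / (0 - (-3)) = 7/3
p[0,3] = (-6 - 6) / (3 - 0) = -4
p[-3,0,3] = (-4 - 7/3) / (3 - (-3)) = -19/18
p(-1) = -1 + (7/3)·(2) + (-19/18)·(2)·(-1) = 52/9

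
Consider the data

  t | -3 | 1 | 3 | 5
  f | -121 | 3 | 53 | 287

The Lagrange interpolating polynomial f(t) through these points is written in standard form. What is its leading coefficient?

The leading coefficient equals the top divided difference f[-3,1,3,5].
f[-3,1] = (3 - (-121)) / (1 - (-3)) = 31
f[1,3] = (53 - 3) / (3 - 1) = 25
f[3,5] = (287 - 53) / (5 - 3) = 117
f[-3,1,3] = (25 - 31) / (3 - (-3)) = -1
f[1,3,5] = (117 - 25) / (5 - 1) = 23
f[-3,1,3,5] = (23 - (-1)) / (5 - (-3)) = 3

3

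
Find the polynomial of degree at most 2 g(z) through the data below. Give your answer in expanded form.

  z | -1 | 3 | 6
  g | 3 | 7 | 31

g(z) = z^2 - z + 1

Newton's divided differences:
g[-1,3] = (7 - 3) / (3 - (-1)) = 1
g[3,6] = (31 - 7) / (6 - 3) = 8
g[-1,3,6] = (8 - 1) / (6 - (-1)) = 1
g(z) = 3 + 1·(z + 1) + 1·(z + 1)(z - 3)
Expanding: g(z) = z^2 - z + 1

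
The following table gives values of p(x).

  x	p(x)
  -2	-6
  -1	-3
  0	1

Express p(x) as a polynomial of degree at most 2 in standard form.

Build the Lagrange basis polynomials:
L_0(x) = (x + 1)x / [2] = (1/2)x^2 + (1/2)x
L_1(x) = (x + 2)x / [-1] = -x^2 - 2x
L_2(x) = (x + 2)(x + 1) / [2] = (1/2)x^2 + (3/2)x + 1
p(x) = (-6)·L_0 + (-3)·L_1 + 1·L_2
  (-6)·L_0(x) = -3x^2 - 3x
  (-3)·L_1(x) = 3x^2 + 6x
  1·L_2(x) = (1/2)x^2 + (3/2)x + 1
Adding term by term: (1/2)x^2 + (9/2)x + 1

p(x) = (1/2)x^2 + (9/2)x + 1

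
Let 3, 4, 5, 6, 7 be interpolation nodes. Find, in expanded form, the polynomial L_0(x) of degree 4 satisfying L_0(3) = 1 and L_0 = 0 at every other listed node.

L_0(x) = (x - 4)(x - 5)(x - 6)(x - 7) / [(-1)·(-2)·(-3)·(-4)]
       = (x^4 - 22x^3 + 179x^2 - 638x + 840) / (24)

L_0(x) = (1/24)x^4 - (11/12)x^3 + (179/24)x^2 - (319/12)x + 35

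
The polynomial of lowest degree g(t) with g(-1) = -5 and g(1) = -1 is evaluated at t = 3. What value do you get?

3

L_0(3) = (2)/[(-2)] = -1
L_1(3) = (4)/[(2)] = 2
Sum: (-5)·(-1) + (-1)·(2) = 3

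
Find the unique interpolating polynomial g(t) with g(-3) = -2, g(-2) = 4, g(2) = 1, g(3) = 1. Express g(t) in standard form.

g(t) = (1/4)t^3 - (3/5)t^2 - (7/4)t + 49/10

Build the Lagrange basis polynomials:
L_0(t) = (t + 2)(t - 2)(t - 3) / [-30] = -(1/30)t^3 + (1/10)t^2 + (2/15)t - 2/5
L_1(t) = (t + 3)(t - 2)(t - 3) / [20] = (1/20)t^3 - (1/10)t^2 - (9/20)t + 9/10
L_2(t) = (t + 3)(t + 2)(t - 3) / [-20] = -(1/20)t^3 - (1/10)t^2 + (9/20)t + 9/10
L_3(t) = (t + 3)(t + 2)(t - 2) / [30] = (1/30)t^3 + (1/10)t^2 - (2/15)t - 2/5
g(t) = (-2)·L_0 + 4·L_1 + 1·L_2 + 1·L_3
  (-2)·L_0(t) = (1/15)t^3 - (1/5)t^2 - (4/15)t + 4/5
  4·L_1(t) = (1/5)t^3 - (2/5)t^2 - (9/5)t + 18/5
  1·L_2(t) = -(1/20)t^3 - (1/10)t^2 + (9/20)t + 9/10
  1·L_3(t) = (1/30)t^3 + (1/10)t^2 - (2/15)t - 2/5
Adding term by term: (1/4)t^3 - (3/5)t^2 - (7/4)t + 49/10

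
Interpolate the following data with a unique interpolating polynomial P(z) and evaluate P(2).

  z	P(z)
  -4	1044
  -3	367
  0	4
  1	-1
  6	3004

Using Newton's divided-difference form:
P[-4,-3] = (367 - 1044) / (-3 - (-4)) = -677
P[-3,0] = (4 - 367) / (0 - (-3)) = -121
P[0,1] = (-1 - 4) / (1 - 0) = -5
P[1,6] = (3004 - (-1)) / (6 - 1) = 601
P[-4,-3,0] = (-121 - (-677)) / (0 - (-4)) = 139
P[-3,0,1] = (-5 - (-121)) / (1 - (-3)) = 29
P[0,1,6] = (601 - (-5)) / (6 - 0) = 101
P[-4,-3,0,1] = (29 - 139) / (1 - (-4)) = -22
P[-3,0,1,6] = (101 - 29) / (6 - (-3)) = 8
P[-4,-3,0,1,6] = (8 - (-22)) / (6 - (-4)) = 3
P(2) = 1044 + (-677)·(6) + 139·(6)·(5) + (-22)·(6)·(5)·(2) + 3·(6)·(5)·(2)·(1) = 12

12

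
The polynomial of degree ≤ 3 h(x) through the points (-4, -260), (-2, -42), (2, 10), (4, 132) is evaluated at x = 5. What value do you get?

280

Evaluate each Lagrange basis at x = 5:
L_0(5) = (7)·(3)·(1)/[(-2)·(-6)·(-8)] = -7/32
L_1(5) = (9)·(3)·(1)/[(2)·(-4)·(-6)] = 9/16
L_2(5) = (9)·(7)·(1)/[(6)·(4)·(-2)] = -21/16
L_3(5) = (9)·(7)·(3)/[(8)·(6)·(2)] = 63/32
Sum: (-260)·(-7/32) + (-42)·(9/16) + 10·(-21/16) + 132·(63/32) = 280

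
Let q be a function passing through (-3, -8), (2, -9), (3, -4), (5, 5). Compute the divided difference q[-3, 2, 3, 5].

q[-3,2] = (-9 - (-8)) / (2 - (-3)) = -1/5
q[2,3] = (-4 - (-9)) / (3 - 2) = 5
q[3,5] = (5 - (-4)) / (5 - 3) = 9/2
q[-3,2,3] = (5 - (-1/5)) / (3 - (-3)) = 13/15
q[2,3,5] = (9/2 - 5) / (5 - 2) = -1/6
q[-3,2,3,5] = (-1/6 - 13/15) / (5 - (-3)) = -31/240

-31/240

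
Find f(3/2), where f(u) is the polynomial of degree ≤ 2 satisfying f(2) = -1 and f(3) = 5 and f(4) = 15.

L_0(3/2) = (-3/2)·(-5/2)/[(-1)·(-2)] = 15/8
L_1(3/2) = (-1/2)·(-5/2)/[(1)·(-1)] = -5/4
L_2(3/2) = (-1/2)·(-3/2)/[(2)·(1)] = 3/8
Sum: (-1)·(15/8) + 5·(-5/4) + 15·(3/8) = -5/2

-5/2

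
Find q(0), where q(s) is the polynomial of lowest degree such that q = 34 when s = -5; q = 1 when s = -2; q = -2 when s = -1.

L_0(0) = (2)·(1)/[(-3)·(-4)] = 1/6
L_1(0) = (5)·(1)/[(3)·(-1)] = -5/3
L_2(0) = (5)·(2)/[(4)·(1)] = 5/2
Sum: 34·(1/6) + 1·(-5/3) + (-2)·(5/2) = -1

-1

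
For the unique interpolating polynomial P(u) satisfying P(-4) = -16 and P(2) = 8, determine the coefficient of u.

4

Build the Lagrange basis polynomials:
L_0(u) = (u - 2) / [-6] = -(1/6)u + 1/3
L_1(u) = (u + 4) / [6] = (1/6)u + 2/3
P(u) = (-16)·L_0 + 8·L_1
Only the coefficient of u is needed; take it from each L_i and combine:
(-16)·(-1/6) + 8·(1/6) = 4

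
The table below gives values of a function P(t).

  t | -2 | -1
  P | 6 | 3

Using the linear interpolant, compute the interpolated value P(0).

0

Evaluate each Lagrange basis at t = 0:
L_0(0) = (1)/[(-1)] = -1
L_1(0) = (2)/[(1)] = 2
Sum: 6·(-1) + 3·(2) = 0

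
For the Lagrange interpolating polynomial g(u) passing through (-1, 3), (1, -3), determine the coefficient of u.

-3

The leading coefficient equals the top divided difference g[-1,1].
g[-1,1] = (-3 - 3) / (1 - (-1)) = -3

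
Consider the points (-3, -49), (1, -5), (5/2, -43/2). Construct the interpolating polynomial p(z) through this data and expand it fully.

Build the Lagrange basis polynomials:
L_0(z) = (z - 1)(z - 5/2) / [22] = (1/22)z^2 - (7/44)z + 5/44
L_1(z) = (z + 3)(z - 5/2) / [-6] = -(1/6)z^2 - (1/12)z + 5/4
L_2(z) = (z + 3)(z - 1) / [33/4] = (4/33)z^2 + (8/33)z - 4/11
p(z) = (-49)·L_0 + (-5)·L_1 + (-43/2)·L_2
  (-49)·L_0(z) = -(49/22)z^2 + (343/44)z - 245/44
  (-5)·L_1(z) = (5/6)z^2 + (5/12)z - 25/4
  (-43/2)·L_2(z) = -(86/33)z^2 - (172/33)z + 86/11
Adding term by term: -4z^2 + 3z - 4

p(z) = -4z^2 + 3z - 4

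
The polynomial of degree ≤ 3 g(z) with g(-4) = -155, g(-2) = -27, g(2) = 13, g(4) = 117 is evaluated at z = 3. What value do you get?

48

Evaluate each Lagrange basis at z = 3:
L_0(3) = (5)·(1)·(-1)/[(-2)·(-6)·(-8)] = 5/96
L_1(3) = (7)·(1)·(-1)/[(2)·(-4)·(-6)] = -7/48
L_2(3) = (7)·(5)·(-1)/[(6)·(4)·(-2)] = 35/48
L_3(3) = (7)·(5)·(1)/[(8)·(6)·(2)] = 35/96
Sum: (-155)·(5/96) + (-27)·(-7/48) + 13·(35/48) + 117·(35/96) = 48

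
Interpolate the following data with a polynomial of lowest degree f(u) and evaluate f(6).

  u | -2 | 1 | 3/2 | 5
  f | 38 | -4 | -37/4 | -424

Evaluate each Lagrange basis at u = 6:
L_0(6) = (5)·(9/2)·(1)/[(-3)·(-7/2)·(-7)] = -15/49
L_1(6) = (8)·(9/2)·(1)/[(3)·(-1/2)·(-4)] = 6
L_2(6) = (8)·(5)·(1)/[(7/2)·(1/2)·(-7/2)] = -320/49
L_3(6) = (8)·(5)·(9/2)/[(7)·(4)·(7/2)] = 90/49
Sum: 38·(-15/49) + (-4)·(6) + (-37/4)·(-320/49) + (-424)·(90/49) = -754

-754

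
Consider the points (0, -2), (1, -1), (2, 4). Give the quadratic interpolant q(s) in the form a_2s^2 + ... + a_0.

Newton's divided differences:
q[0,1] = (-1 - (-2)) / (1 - 0) = 1
q[1,2] = (4 - (-1)) / (2 - 1) = 5
q[0,1,2] = (5 - 1) / (2 - 0) = 2
q(s) = -2 + 1·s + 2·s(s - 1)
Expanding: q(s) = 2s^2 - s - 2

q(s) = 2s^2 - s - 2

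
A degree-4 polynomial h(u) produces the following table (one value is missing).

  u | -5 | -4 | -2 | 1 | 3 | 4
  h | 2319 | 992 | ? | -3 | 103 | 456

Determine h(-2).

The 5 known values determine h uniquely (degree ≤ 4).
Evaluate each Lagrange basis at u = -2:
L_0(-2) = (2)·(-3)·(-5)·(-6)/[(-1)·(-6)·(-8)·(-9)] = -5/12
L_1(-2) = (3)·(-3)·(-5)·(-6)/[(1)·(-5)·(-7)·(-8)] = 27/28
L_2(-2) = (3)·(2)·(-5)·(-6)/[(6)·(5)·(-2)·(-3)] = 1
L_3(-2) = (3)·(2)·(-3)·(-6)/[(8)·(7)·(2)·(-1)] = -27/28
L_4(-2) = (3)·(2)·(-3)·(-5)/[(9)·(8)·(3)·(1)] = 5/12
Sum: 2319·(-5/12) + 992·(27/28) + (-3)·(1) + 103·(-27/28) + 456·(5/12) = 78

78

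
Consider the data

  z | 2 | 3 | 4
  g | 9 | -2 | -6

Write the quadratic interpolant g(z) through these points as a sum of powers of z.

Build the Lagrange basis polynomials:
L_0(z) = (z - 3)(z - 4) / [2] = (1/2)z^2 - (7/2)z + 6
L_1(z) = (z - 2)(z - 4) / [-1] = -z^2 + 6z - 8
L_2(z) = (z - 2)(z - 3) / [2] = (1/2)z^2 - (5/2)z + 3
g(z) = 9·L_0 + (-2)·L_1 + (-6)·L_2
  9·L_0(z) = (9/2)z^2 - (63/2)z + 54
  (-2)·L_1(z) = 2z^2 - 12z + 16
  (-6)·L_2(z) = -3z^2 + 15z - 18
Adding term by term: (7/2)z^2 - (57/2)z + 52

g(z) = (7/2)z^2 - (57/2)z + 52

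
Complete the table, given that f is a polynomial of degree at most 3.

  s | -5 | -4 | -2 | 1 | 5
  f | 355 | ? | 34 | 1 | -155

The 4 known values determine f uniquely (degree ≤ 3).
Evaluate each Lagrange basis at s = -4:
L_0(-4) = (-2)·(-5)·(-9)/[(-3)·(-6)·(-10)] = 1/2
L_1(-4) = (1)·(-5)·(-9)/[(3)·(-3)·(-7)] = 5/7
L_2(-4) = (1)·(-2)·(-9)/[(6)·(3)·(-4)] = -1/4
L_3(-4) = (1)·(-2)·(-5)/[(10)·(7)·(4)] = 1/28
Sum: 355·(1/2) + 34·(5/7) + 1·(-1/4) + (-155)·(1/28) = 196

196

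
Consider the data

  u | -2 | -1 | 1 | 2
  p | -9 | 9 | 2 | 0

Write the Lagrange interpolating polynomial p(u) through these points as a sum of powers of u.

p(u) = (23/12)u^3 - (10/3)u^2 - (65/12)u + 53/6

Build the Lagrange basis polynomials:
L_0(u) = (u + 1)(u - 1)(u - 2) / [-12] = -(1/12)u^3 + (1/6)u^2 + (1/12)u - 1/6
L_1(u) = (u + 2)(u - 1)(u - 2) / [6] = (1/6)u^3 - (1/6)u^2 - (2/3)u + 2/3
L_2(u) = (u + 2)(u + 1)(u - 2) / [-6] = -(1/6)u^3 - (1/6)u^2 + (2/3)u + 2/3
L_3(u) = (u + 2)(u + 1)(u - 1) / [12] = (1/12)u^3 + (1/6)u^2 - (1/12)u - 1/6
p(u) = (-9)·L_0 + 9·L_1 + 2·L_2 + 0·L_3
  (-9)·L_0(u) = (3/4)u^3 - (3/2)u^2 - (3/4)u + 3/2
  9·L_1(u) = (3/2)u^3 - (3/2)u^2 - 6u + 6
  2·L_2(u) = -(1/3)u^3 - (1/3)u^2 + (4/3)u + 4/3
  0·L_3(u) = 0
Adding term by term: (23/12)u^3 - (10/3)u^2 - (65/12)u + 53/6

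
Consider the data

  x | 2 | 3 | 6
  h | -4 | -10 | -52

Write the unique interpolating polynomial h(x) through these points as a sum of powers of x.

Newton's divided differences:
h[2,3] = (-10 - (-4)) / (3 - 2) = -6
h[3,6] = (-52 - (-10)) / (6 - 3) = -14
h[2,3,6] = (-14 - (-6)) / (6 - 2) = -2
h(x) = -4 + (-6)·(x - 2) + (-2)·(x - 2)(x - 3)
Expanding: h(x) = -2x^2 + 4x - 4

h(x) = -2x^2 + 4x - 4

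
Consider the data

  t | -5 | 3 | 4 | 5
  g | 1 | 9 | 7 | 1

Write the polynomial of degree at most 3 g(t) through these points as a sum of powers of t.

g(t) = -(1/6)t^3 + (25/6)t + 1

Newton's divided differences:
g[-5,3] = (9 - 1) / (3 - (-5)) = 1
g[3,4] = (7 - 9) / (4 - 3) = -2
g[4,5] = (1 - 7) / (5 - 4) = -6
g[-5,3,4] = (-2 - 1) / (4 - (-5)) = -1/3
g[3,4,5] = (-6 - (-2)) / (5 - 3) = -2
g[-5,3,4,5] = (-2 - (-1/3)) / (5 - (-5)) = -1/6
g(t) = 1 + 1·(t + 5) + (-1/3)·(t + 5)(t - 3) + (-1/6)·(t + 5)(t - 3)(t - 4)
Expanding: g(t) = -(1/6)t^3 + (25/6)t + 1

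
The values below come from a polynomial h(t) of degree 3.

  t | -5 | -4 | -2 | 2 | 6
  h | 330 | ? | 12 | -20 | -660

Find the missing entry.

160

The 4 known values determine h uniquely (degree ≤ 3).
Evaluate each Lagrange basis at t = -4:
L_0(-4) = (-2)·(-6)·(-10)/[(-3)·(-7)·(-11)] = 40/77
L_1(-4) = (1)·(-6)·(-10)/[(3)·(-4)·(-8)] = 5/8
L_2(-4) = (1)·(-2)·(-10)/[(7)·(4)·(-4)] = -5/28
L_3(-4) = (1)·(-2)·(-6)/[(11)·(8)·(4)] = 3/88
Sum: 330·(40/77) + 12·(5/8) + (-20)·(-5/28) + (-660)·(3/88) = 160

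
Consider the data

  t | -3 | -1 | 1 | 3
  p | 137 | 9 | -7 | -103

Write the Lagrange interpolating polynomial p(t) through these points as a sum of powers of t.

Build the Lagrange basis polynomials:
L_0(t) = (t + 1)(t - 1)(t - 3) / [-48] = -(1/48)t^3 + (1/16)t^2 + (1/48)t - 1/16
L_1(t) = (t + 3)(t - 1)(t - 3) / [16] = (1/16)t^3 - (1/16)t^2 - (9/16)t + 9/16
L_2(t) = (t + 3)(t + 1)(t - 3) / [-16] = -(1/16)t^3 - (1/16)t^2 + (9/16)t + 9/16
L_3(t) = (t + 3)(t + 1)(t - 1) / [48] = (1/48)t^3 + (1/16)t^2 - (1/48)t - 1/16
p(t) = 137·L_0 + 9·L_1 + (-7)·L_2 + (-103)·L_3
  137·L_0(t) = -(137/48)t^3 + (137/16)t^2 + (137/48)t - 137/16
  9·L_1(t) = (9/16)t^3 - (9/16)t^2 - (81/16)t + 81/16
  (-7)·L_2(t) = (7/16)t^3 + (7/16)t^2 - (63/16)t - 63/16
  (-103)·L_3(t) = -(103/48)t^3 - (103/16)t^2 + (103/48)t + 103/16
Adding term by term: -4t^3 + 2t^2 - 4t - 1

p(t) = -4t^3 + 2t^2 - 4t - 1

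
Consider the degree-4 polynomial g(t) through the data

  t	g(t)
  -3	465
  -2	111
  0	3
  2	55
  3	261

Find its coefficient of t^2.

4

L_0(t) = (t + 2)t(t - 2)(t - 3) / [90] = (1/90)t^4 - (1/30)t^3 - (2/45)t^2 + (2/15)t
L_1(t) = (t + 3)t(t - 2)(t - 3) / [-40] = -(1/40)t^4 + (1/20)t^3 + (9/40)t^2 - (9/20)t
L_2(t) = (t + 3)(t + 2)(t - 2)(t - 3) / [36] = (1/36)t^4 - (13/36)t^2 + 1
L_3(t) = (t + 3)(t + 2)t(t - 3) / [-40] = -(1/40)t^4 - (1/20)t^3 + (9/40)t^2 + (9/20)t
L_4(t) = (t + 3)(t + 2)t(t - 2) / [90] = (1/90)t^4 + (1/30)t^3 - (2/45)t^2 - (2/15)t
g(t) = 465·L_0 + 111·L_1 + 3·L_2 + 55·L_3 + 261·L_4
Only the coefficient of t^2 is needed; take it from each L_i and combine:
465·(-2/45) + 111·(9/40) + 3·(-13/36) + 55·(9/40) + 261·(-2/45) = 4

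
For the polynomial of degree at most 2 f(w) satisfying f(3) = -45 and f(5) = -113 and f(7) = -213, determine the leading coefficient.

The leading coefficient equals the top divided difference f[3,5,7].
f[3,5] = (-113 - (-45)) / (5 - 3) = -34
f[5,7] = (-213 - (-113)) / (7 - 5) = -50
f[3,5,7] = (-50 - (-34)) / (7 - 3) = -4

-4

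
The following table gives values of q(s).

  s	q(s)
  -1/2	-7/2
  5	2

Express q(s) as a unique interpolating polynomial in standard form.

L_0(s) = (s - 5) / [-11/2] = -(2/11)s + 10/11
L_1(s) = (s + 1/2) / [11/2] = (2/11)s + 1/11
q(s) = (-7/2)·L_0 + 2·L_1
  (-7/2)·L_0(s) = (7/11)s - 35/11
  2·L_1(s) = (4/11)s + 2/11
Adding term by term: s - 3

q(s) = s - 3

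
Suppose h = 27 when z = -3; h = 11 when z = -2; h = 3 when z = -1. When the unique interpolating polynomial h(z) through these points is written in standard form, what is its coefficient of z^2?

The leading coefficient equals the top divided difference h[-3,-2,-1].
h[-3,-2] = (11 - 27) / (-2 - (-3)) = -16
h[-2,-1] = (3 - 11) / (-1 - (-2)) = -8
h[-3,-2,-1] = (-8 - (-16)) / (-1 - (-3)) = 4

4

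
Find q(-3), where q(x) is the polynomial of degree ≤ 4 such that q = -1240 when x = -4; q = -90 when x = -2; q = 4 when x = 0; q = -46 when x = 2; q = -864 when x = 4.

Using Newton's divided-difference form:
q[-4,-2] = (-90 - (-1240)) / (-2 - (-4)) = 575
q[-2,0] = (4 - (-90)) / (0 - (-2)) = 47
q[0,2] = (-46 - 4) / (2 - 0) = -25
q[2,4] = (-864 - (-46)) / (4 - 2) = -409
q[-4,-2,0] = (47 - 575) / (0 - (-4)) = -132
q[-2,0,2] = (-25 - 47) / (2 - (-2)) = -18
q[0,2,4] = (-409 - (-25)) / (4 - 0) = -96
q[-4,-2,0,2] = (-18 - (-132)) / (2 - (-4)) = 19
q[-2,0,2,4] = (-96 - (-18)) / (4 - (-2)) = -13
q[-4,-2,0,2,4] = (-13 - 19) / (4 - (-4)) = -4
q(-3) = -1240 + 575·(1) + (-132)·(1)·(-1) + 19·(1)·(-1)·(-3) + (-4)·(1)·(-1)·(-3)·(-5) = -416

-416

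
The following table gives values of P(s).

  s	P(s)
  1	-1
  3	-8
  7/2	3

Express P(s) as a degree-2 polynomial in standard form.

Newton's divided differences:
P[1,3] = (-8 - (-1)) / (3 - 1) = -7/2
P[3,7/2] = (3 - (-8)) / (7/2 - 3) = 22
P[1,3,7/2] = (22 - (-7/2)) / (7/2 - 1) = 51/5
P(s) = -1 + (-7/2)·(s - 1) + (51/5)·(s - 1)(s - 3)
Expanding: P(s) = (51/5)s^2 - (443/10)s + 331/10

P(s) = (51/5)s^2 - (443/10)s + 331/10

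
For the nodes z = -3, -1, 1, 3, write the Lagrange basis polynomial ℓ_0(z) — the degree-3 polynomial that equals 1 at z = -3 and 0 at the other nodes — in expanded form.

ℓ_0(z) = -(1/48)z^3 + (1/16)z^2 + (1/48)z - 1/16

ℓ_0(z) = (z + 1)(z - 1)(z - 3) / [(-2)·(-4)·(-6)]
       = (z^3 - 3z^2 - z + 3) / (-48)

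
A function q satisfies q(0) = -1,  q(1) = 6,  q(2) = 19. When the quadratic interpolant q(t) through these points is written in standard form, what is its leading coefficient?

3

L_0(t) = (t - 1)(t - 2) / [2] = (1/2)t^2 - (3/2)t + 1
L_1(t) = t(t - 2) / [-1] = -t^2 + 2t
L_2(t) = t(t - 1) / [2] = (1/2)t^2 - (1/2)t
q(t) = (-1)·L_0 + 6·L_1 + 19·L_2
Only the coefficient of t^2 is needed; take it from each L_i and combine:
(-1)·(1/2) + 6·(-1) + 19·(1/2) = 3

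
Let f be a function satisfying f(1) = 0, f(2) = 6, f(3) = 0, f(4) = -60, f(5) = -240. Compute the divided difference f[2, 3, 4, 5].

-11

f[2,3] = (0 - 6) / (3 - 2) = -6
f[3,4] = (-60 - 0) / (4 - 3) = -60
f[4,5] = (-240 - (-60)) / (5 - 4) = -180
f[2,3,4] = (-60 - (-6)) / (4 - 2) = -27
f[3,4,5] = (-180 - (-60)) / (5 - 3) = -60
f[2,3,4,5] = (-60 - (-27)) / (5 - 2) = -11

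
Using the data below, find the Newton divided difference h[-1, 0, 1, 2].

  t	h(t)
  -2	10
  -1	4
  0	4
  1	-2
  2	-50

h[-1,0] = (4 - 4) / (0 - (-1)) = 0
h[0,1] = (-2 - 4) / (1 - 0) = -6
h[1,2] = (-50 - (-2)) / (2 - 1) = -48
h[-1,0,1] = (-6 - 0) / (1 - (-1)) = -3
h[0,1,2] = (-48 - (-6)) / (2 - 0) = -21
h[-1,0,1,2] = (-21 - (-3)) / (2 - (-1)) = -6

-6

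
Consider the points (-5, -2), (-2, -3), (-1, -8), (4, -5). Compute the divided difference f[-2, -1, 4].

14/15

f[-2,-1] = (-8 - (-3)) / (-1 - (-2)) = -5
f[-1,4] = (-5 - (-8)) / (4 - (-1)) = 3/5
f[-2,-1,4] = (3/5 - (-5)) / (4 - (-2)) = 14/15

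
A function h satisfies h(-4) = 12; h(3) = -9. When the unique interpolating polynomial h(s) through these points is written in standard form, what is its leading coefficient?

The leading coefficient equals the top divided difference h[-4,3].
h[-4,3] = (-9 - 12) / (3 - (-4)) = -3

-3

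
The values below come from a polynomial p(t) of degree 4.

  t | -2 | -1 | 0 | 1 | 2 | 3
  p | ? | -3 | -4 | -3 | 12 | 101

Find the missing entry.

36

The 5 known values determine p uniquely (degree ≤ 4).
L_0(-2) = (-2)·(-3)·(-4)·(-5)/[(-1)·(-2)·(-3)·(-4)] = 5
L_1(-2) = (-1)·(-3)·(-4)·(-5)/[(1)·(-1)·(-2)·(-3)] = -10
L_2(-2) = (-1)·(-2)·(-4)·(-5)/[(2)·(1)·(-1)·(-2)] = 10
L_3(-2) = (-1)·(-2)·(-3)·(-5)/[(3)·(2)·(1)·(-1)] = -5
L_4(-2) = (-1)·(-2)·(-3)·(-4)/[(4)·(3)·(2)·(1)] = 1
Sum: (-3)·(5) + (-4)·(-10) + (-3)·(10) + 12·(-5) + 101·(1) = 36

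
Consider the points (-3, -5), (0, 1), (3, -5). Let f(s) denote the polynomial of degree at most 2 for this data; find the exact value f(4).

Using Newton's divided-difference form:
f[-3,0] = (1 - (-5)) / (0 - (-3)) = 2
f[0,3] = (-5 - 1) / (3 - 0) = -2
f[-3,0,3] = (-2 - 2) / (3 - (-3)) = -2/3
f(4) = -5 + 2·(7) + (-2/3)·(7)·(4) = -29/3

-29/3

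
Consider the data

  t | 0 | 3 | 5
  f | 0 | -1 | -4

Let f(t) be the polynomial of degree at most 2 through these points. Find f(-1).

-3/5

L_0(-1) = (-4)·(-6)/[(-3)·(-5)] = 8/5
L_1(-1) = (-1)·(-6)/[(3)·(-2)] = -1
L_2(-1) = (-1)·(-4)/[(5)·(2)] = 2/5
Sum: 0 + (-1)·(-1) + (-4)·(2/5) = -3/5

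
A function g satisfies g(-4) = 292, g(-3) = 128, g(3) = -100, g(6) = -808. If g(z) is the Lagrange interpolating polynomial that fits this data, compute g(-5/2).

Evaluate each Lagrange basis at z = -5/2:
L_0(-5/2) = (1/2)·(-11/2)·(-17/2)/[(-1)·(-7)·(-10)] = -187/560
L_1(-5/2) = (3/2)·(-11/2)·(-17/2)/[(1)·(-6)·(-9)] = 187/144
L_2(-5/2) = (3/2)·(1/2)·(-17/2)/[(7)·(6)·(-3)] = 17/336
L_3(-5/2) = (3/2)·(1/2)·(-11/2)/[(10)·(9)·(3)] = -11/720
Sum: 292·(-187/560) + 128·(187/144) + (-100)·(17/336) + (-808)·(-11/720) = 76

76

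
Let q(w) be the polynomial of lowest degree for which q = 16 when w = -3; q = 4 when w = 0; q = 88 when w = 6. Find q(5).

64

Using Newton's divided-difference form:
q[-3,0] = (4 - 16) / (0 - (-3)) = -4
q[0,6] = (88 - 4) / (6 - 0) = 14
q[-3,0,6] = (14 - (-4)) / (6 - (-3)) = 2
q(5) = 16 + (-4)·(8) + 2·(8)·(5) = 64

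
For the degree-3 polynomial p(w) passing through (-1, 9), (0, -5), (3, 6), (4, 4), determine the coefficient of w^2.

L_0(w) = w(w - 3)(w - 4) / [-20] = -(1/20)w^3 + (7/20)w^2 - (3/5)w
L_1(w) = (w + 1)(w - 3)(w - 4) / [12] = (1/12)w^3 - (1/2)w^2 + (5/12)w + 1
L_2(w) = (w + 1)w(w - 4) / [-12] = -(1/12)w^3 + (1/4)w^2 + (1/3)w
L_3(w) = (w + 1)w(w - 3) / [20] = (1/20)w^3 - (1/10)w^2 - (3/20)w
p(w) = 9·L_0 + (-5)·L_1 + 6·L_2 + 4·L_3
Only the coefficient of w^2 is needed; take it from each L_i and combine:
9·(7/20) + (-5)·(-1/2) + 6·(1/4) + 4·(-1/10) = 27/4

27/4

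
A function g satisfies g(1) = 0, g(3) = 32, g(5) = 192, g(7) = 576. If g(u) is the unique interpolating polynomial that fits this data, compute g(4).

90

Evaluate each Lagrange basis at u = 4:
L_0(4) = (1)·(-1)·(-3)/[(-2)·(-4)·(-6)] = -1/16
L_1(4) = (3)·(-1)·(-3)/[(2)·(-2)·(-4)] = 9/16
L_2(4) = (3)·(1)·(-3)/[(4)·(2)·(-2)] = 9/16
L_3(4) = (3)·(1)·(-1)/[(6)·(4)·(2)] = -1/16
Sum: 0 + 32·(9/16) + 192·(9/16) + 576·(-1/16) = 90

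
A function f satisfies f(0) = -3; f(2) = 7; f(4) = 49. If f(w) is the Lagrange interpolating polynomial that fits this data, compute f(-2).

Evaluate each Lagrange basis at w = -2:
L_0(-2) = (-4)·(-6)/[(-2)·(-4)] = 3
L_1(-2) = (-2)·(-6)/[(2)·(-2)] = -3
L_2(-2) = (-2)·(-4)/[(4)·(2)] = 1
Sum: (-3)·(3) + 7·(-3) + 49·(1) = 19

19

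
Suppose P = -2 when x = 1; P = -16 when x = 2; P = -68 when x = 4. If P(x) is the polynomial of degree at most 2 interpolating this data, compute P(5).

Using Newton's divided-difference form:
P[1,2] = (-16 - (-2)) / (2 - 1) = -14
P[2,4] = (-68 - (-16)) / (4 - 2) = -26
P[1,2,4] = (-26 - (-14)) / (4 - 1) = -4
P(5) = -2 + (-14)·(4) + (-4)·(4)·(3) = -106

-106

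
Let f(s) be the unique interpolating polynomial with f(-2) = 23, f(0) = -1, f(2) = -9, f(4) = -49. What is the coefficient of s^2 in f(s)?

2

L_0(s) = s(s - 2)(s - 4) / [-48] = -(1/48)s^3 + (1/8)s^2 - (1/6)s
L_1(s) = (s + 2)(s - 2)(s - 4) / [16] = (1/16)s^3 - (1/4)s^2 - (1/4)s + 1
L_2(s) = (s + 2)s(s - 4) / [-16] = -(1/16)s^3 + (1/8)s^2 + (1/2)s
L_3(s) = (s + 2)s(s - 2) / [48] = (1/48)s^3 - (1/12)s
f(s) = 23·L_0 + (-1)·L_1 + (-9)·L_2 + (-49)·L_3
Only the coefficient of s^2 is needed; take it from each L_i and combine:
23·(1/8) + (-1)·(-1/4) + (-9)·(1/8) + (-49)·(0) = 2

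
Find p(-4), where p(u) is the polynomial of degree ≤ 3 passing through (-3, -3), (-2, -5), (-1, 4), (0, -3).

Using Newton's divided-difference form:
p[-3,-2] = (-5 - (-3)) / (-2 - (-3)) = -2
p[-2,-1] = (4 - (-5)) / (-1 - (-2)) = 9
p[-1,0] = (-3 - 4) / (0 - (-1)) = -7
p[-3,-2,-1] = (9 - (-2)) / (-1 - (-3)) = 11/2
p[-2,-1,0] = (-7 - 9) / (0 - (-2)) = -8
p[-3,-2,-1,0] = (-8 - 11/2) / (0 - (-3)) = -9/2
p(-4) = -3 + (-2)·(-1) + (11/2)·(-1)·(-2) + (-9/2)·(-1)·(-2)·(-3) = 37

37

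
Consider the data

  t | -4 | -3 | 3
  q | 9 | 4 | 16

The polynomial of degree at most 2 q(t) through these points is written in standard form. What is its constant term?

Build the Lagrange basis polynomials:
L_0(t) = (t + 3)(t - 3) / [7] = (1/7)t^2 - 9/7
L_1(t) = (t + 4)(t - 3) / [-6] = -(1/6)t^2 - (1/6)t + 2
L_2(t) = (t + 4)(t + 3) / [42] = (1/42)t^2 + (1/6)t + 2/7
q(t) = 9·L_0 + 4·L_1 + 16·L_2
Only the constant term is needed; take it from each L_i and combine:
9·(-9/7) + 4·(2) + 16·(2/7) = 1

1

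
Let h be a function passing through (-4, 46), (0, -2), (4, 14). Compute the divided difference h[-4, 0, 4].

h[-4,0] = (-2 - 46) / (0 - (-4)) = -12
h[0,4] = (14 - (-2)) / (4 - 0) = 4
h[-4,0,4] = (4 - (-12)) / (4 - (-4)) = 2

2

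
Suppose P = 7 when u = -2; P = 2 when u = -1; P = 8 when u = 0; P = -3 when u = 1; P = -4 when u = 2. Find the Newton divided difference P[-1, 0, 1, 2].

9/2

P[-1,0] = (8 - 2) / (0 - (-1)) = 6
P[0,1] = (-3 - 8) / (1 - 0) = -11
P[1,2] = (-4 - (-3)) / (2 - 1) = -1
P[-1,0,1] = (-11 - 6) / (1 - (-1)) = -17/2
P[0,1,2] = (-1 - (-11)) / (2 - 0) = 5
P[-1,0,1,2] = (5 - (-17/2)) / (2 - (-1)) = 9/2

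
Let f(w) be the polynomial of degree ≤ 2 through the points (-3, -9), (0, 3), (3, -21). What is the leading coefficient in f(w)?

L_0(w) = w(w - 3) / [18] = (1/18)w^2 - (1/6)w
L_1(w) = (w + 3)(w - 3) / [-9] = -(1/9)w^2 + 1
L_2(w) = (w + 3)w / [18] = (1/18)w^2 + (1/6)w
f(w) = (-9)·L_0 + 3·L_1 + (-21)·L_2
Only the coefficient of w^2 is needed; take it from each L_i and combine:
(-9)·(1/18) + 3·(-1/9) + (-21)·(1/18) = -2

-2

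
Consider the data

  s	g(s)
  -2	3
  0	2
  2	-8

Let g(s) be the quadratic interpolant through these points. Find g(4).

Evaluate each Lagrange basis at s = 4:
L_0(4) = (4)·(2)/[(-2)·(-4)] = 1
L_1(4) = (6)·(2)/[(2)·(-2)] = -3
L_2(4) = (6)·(4)/[(4)·(2)] = 3
Sum: 3·(1) + 2·(-3) + (-8)·(3) = -27

-27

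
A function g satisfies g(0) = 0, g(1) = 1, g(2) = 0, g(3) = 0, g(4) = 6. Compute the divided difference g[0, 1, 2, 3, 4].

g[0,1] = (1 - 0) / (1 - 0) = 1
g[1,2] = (0 - 1) / (2 - 1) = -1
g[2,3] = (0 - 0) / (3 - 2) = 0
g[3,4] = (6 - 0) / (4 - 3) = 6
g[0,1,2] = (-1 - 1) / (2 - 0) = -1
g[1,2,3] = (0 - (-1)) / (3 - 1) = 1/2
g[2,3,4] = (6 - 0) / (4 - 2) = 3
g[0,1,2,3] = (1/2 - (-1)) / (3 - 0) = 1/2
g[1,2,3,4] = (3 - 1/2) / (4 - 1) = 5/6
g[0,1,2,3,4] = (5/6 - 1/2) / (4 - 0) = 1/12

1/12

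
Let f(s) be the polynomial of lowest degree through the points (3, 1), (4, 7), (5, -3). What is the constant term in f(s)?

-113

Build the Lagrange basis polynomials:
L_0(s) = (s - 4)(s - 5) / [2] = (1/2)s^2 - (9/2)s + 10
L_1(s) = (s - 3)(s - 5) / [-1] = -s^2 + 8s - 15
L_2(s) = (s - 3)(s - 4) / [2] = (1/2)s^2 - (7/2)s + 6
f(s) = 1·L_0 + 7·L_1 + (-3)·L_2
Only the constant term is needed; take it from each L_i and combine:
1·(10) + 7·(-15) + (-3)·(6) = -113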